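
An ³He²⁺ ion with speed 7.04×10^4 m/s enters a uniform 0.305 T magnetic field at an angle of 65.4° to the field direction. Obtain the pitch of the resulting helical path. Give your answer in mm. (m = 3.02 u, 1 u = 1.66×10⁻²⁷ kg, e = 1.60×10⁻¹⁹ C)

pitch ≈ 9.46 mm

The velocity component along B is v∥ = v cos65.4° = 2.93×10^4 m/s.
The cyclotron period T = 2πm/(qB) = 3.23×10^-7 s is set by m, q, B alone.
Pitch = v∥·T = (2.93×10^4)(3.23×10^-7) = 9.46×10^-3 m.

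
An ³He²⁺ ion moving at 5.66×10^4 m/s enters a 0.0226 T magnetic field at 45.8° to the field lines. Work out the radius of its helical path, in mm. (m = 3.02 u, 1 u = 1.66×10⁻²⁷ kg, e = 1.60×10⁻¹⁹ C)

r ≈ 28.1 mm

Only the perpendicular component v⊥ = v sin45.8° = 4.06×10^4 m/s is bent by the field.
r = m v⊥ /(qB) = (5.01×10^-27)(4.06×10^4) / [(2×1.60×10^-19)(0.0226)] = 0.0281 m.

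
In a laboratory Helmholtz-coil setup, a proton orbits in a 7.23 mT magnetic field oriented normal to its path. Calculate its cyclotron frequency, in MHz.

f ≈ 0.110 MHz

f = qB/(2πm) = (1×1.60×10^-19)(7.23×10^-3) / [2π(1.67×10^-27)] = 1.10×10^5 Hz.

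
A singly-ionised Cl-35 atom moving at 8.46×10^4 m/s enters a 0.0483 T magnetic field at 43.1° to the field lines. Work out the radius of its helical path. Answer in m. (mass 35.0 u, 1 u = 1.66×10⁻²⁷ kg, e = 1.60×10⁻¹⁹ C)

Only the perpendicular component v⊥ = v sin43.1° = 5.78×10^4 m/s is bent by the field.
r = m v⊥ /(qB) = (5.81×10^-26)(5.78×10^4) / [(1×1.60×10^-19)(0.0483)] = 0.435 m.

r ≈ 0.435 m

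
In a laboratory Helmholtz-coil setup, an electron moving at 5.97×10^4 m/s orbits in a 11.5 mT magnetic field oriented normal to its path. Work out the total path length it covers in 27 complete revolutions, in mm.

r = mv/(qB) = 2.96×10^-5 m, so one revolution covers 2πr = 1.86×10^-4 m.
In 27 revolutions: L = 27·2πr = 5.01×10^-3 m.

L ≈ 5.01 mm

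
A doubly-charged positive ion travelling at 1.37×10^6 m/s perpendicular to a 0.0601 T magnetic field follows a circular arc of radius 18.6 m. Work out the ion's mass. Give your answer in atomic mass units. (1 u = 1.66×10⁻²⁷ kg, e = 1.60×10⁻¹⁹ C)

qvB = mv²/r ⇒ m = qBr/v.
m = (2×1.60×10^-19)(0.0601)(18.6) / (1.37×10^6) = 2.61×10^-25 kg = 157 u.

m ≈ 157 u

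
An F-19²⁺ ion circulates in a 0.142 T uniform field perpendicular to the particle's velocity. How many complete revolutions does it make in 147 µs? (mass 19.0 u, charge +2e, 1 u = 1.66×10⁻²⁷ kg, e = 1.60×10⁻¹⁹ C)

N = 33

T = 2πm/(qB) = 2π(3.154×10^-26) / [(2×1.60×10^-19)(0.142)] = 4.3612×10^-6 s.
N = t/T = 1.47×10^-4 / 4.3612×10^-6 ≈ 33.71, so 33 complete revolutions.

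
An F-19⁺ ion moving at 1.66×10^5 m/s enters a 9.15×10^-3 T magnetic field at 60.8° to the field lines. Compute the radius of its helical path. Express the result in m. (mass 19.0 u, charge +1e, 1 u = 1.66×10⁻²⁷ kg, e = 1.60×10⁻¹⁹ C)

Only the perpendicular component v⊥ = v sin60.8° = 1.45×10^5 m/s is bent by the field.
r = m v⊥ /(qB) = (3.15×10^-26)(1.45×10^5) / [(1×1.60×10^-19)(9.15×10^-3)] = 3.12 m.

r ≈ 3.12 m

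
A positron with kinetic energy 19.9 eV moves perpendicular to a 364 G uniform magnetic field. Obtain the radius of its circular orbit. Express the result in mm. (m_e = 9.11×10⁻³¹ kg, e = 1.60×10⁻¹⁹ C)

Convert the energy: K = 19.9 eV = 3.18×10^-18 J.
v = √(2K/m) = √(2·3.18×10^-18/9.11×10^-31) = 2.64×10^6 m/s.
r = mv/(qB) = (9.11×10^-31)(2.64×10^6) / [(1×1.60×10^-19)(0.0364)] = 4.14×10^-4 m.

r ≈ 0.414 mm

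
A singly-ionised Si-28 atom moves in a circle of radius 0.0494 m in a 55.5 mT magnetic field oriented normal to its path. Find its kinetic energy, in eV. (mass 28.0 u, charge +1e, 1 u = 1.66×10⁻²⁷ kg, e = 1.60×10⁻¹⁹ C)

K ≈ 12.9 eV

v = qBr/m = (1×1.60×10^-19)(0.0555)(0.0494) / (4.65×10^-26) = 9440 m/s.
K = ½mv² = 0.5·(4.65×10^-26)·(9440)² = 2.07×10^-18 J = 12.9 eV.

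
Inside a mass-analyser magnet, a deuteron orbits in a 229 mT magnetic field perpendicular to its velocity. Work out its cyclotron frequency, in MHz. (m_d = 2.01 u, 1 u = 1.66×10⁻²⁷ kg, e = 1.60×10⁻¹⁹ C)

f ≈ 1.75 MHz

f = qB/(2πm) = (1×1.60×10^-19)(0.229) / [2π(3.34×10^-27)] = 1.75×10^6 Hz.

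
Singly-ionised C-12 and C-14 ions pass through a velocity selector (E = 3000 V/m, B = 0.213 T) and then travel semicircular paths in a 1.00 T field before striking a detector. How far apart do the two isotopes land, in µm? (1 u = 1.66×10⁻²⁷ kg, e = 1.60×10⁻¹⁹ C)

Δd ≈ 585 µm

Both emerge at v = E/B₁ = 1.41×10^4 m/s.
r = mv/(qB₂), so r₁ = 1.754×10^-3 m and r₂ = 2.046×10^-3 m, giving Δr = 2.92×10^-4 m.
After a semicircle each ion lands a diameter 2r from the entry slit, so the separation is 2Δr = 5.85×10^-4 m.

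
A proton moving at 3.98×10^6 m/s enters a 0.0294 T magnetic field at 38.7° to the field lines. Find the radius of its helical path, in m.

Only the perpendicular component v⊥ = v sin38.7° = 2.49×10^6 m/s is bent by the field.
r = m v⊥ /(qB) = (1.67×10^-27)(2.49×10^6) / [(1×1.60×10^-19)(0.0294)] = 0.883 m.

r ≈ 0.883 m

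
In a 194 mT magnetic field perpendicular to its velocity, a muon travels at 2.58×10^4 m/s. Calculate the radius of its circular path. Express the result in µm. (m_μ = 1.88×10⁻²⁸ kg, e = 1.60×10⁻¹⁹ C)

r ≈ 156 µm

The magnetic force provides the centripetal force: qvB = mv²/r, so r = mv/(qB).
r = (1.88×10^-28 kg)(2.58×10^4 m/s) / [(1×1.60×10^-19 C)(0.194 T)] = 1.56×10^-4 m.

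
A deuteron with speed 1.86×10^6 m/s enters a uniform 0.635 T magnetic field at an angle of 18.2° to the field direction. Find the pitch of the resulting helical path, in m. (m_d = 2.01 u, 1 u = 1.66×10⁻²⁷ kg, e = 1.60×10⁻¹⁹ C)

pitch ≈ 0.365 m

The velocity component along B is v∥ = v cos18.2° = 1.77×10^6 m/s.
The cyclotron period T = 2πm/(qB) = 2.06×10^-7 s is set by m, q, B alone.
Pitch = v∥·T = (1.77×10^6)(2.06×10^-7) = 0.365 m.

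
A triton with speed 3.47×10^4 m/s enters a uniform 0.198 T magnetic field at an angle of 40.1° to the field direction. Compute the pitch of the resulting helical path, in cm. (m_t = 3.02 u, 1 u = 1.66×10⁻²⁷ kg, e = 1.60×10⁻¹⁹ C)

pitch ≈ 2.64 cm

The velocity component along B is v∥ = v cos40.1° = 2.65×10^4 m/s.
The cyclotron period T = 2πm/(qB) = 9.94×10^-7 s is set by m, q, B alone.
Pitch = v∥·T = (2.65×10^4)(9.94×10^-7) = 0.0264 m.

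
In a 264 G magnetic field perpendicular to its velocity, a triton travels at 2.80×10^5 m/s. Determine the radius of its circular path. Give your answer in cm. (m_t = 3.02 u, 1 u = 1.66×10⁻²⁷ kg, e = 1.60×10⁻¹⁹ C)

The magnetic force provides the centripetal force: qvB = mv²/r, so r = mv/(qB).
r = (5.01×10^-27 kg)(2.80×10^5 m/s) / [(1×1.60×10^-19 C)(0.0264 T)] = 0.332 m.

r ≈ 33.2 cm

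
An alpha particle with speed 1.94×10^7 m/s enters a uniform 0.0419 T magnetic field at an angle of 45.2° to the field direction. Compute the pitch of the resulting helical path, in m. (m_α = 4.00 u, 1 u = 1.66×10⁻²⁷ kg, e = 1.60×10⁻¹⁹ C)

The velocity component along B is v∥ = v cos45.2° = 1.37×10^7 m/s.
The cyclotron period T = 2πm/(qB) = 3.11×10^-6 s is set by m, q, B alone.
Pitch = v∥·T = (1.37×10^7)(3.11×10^-6) = 42.5 m.

pitch ≈ 42.5 m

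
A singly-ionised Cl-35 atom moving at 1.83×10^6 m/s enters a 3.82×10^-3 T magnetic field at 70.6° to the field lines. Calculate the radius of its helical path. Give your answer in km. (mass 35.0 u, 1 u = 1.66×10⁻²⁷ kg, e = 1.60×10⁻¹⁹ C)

r ≈ 0.164 km

Only the perpendicular component v⊥ = v sin70.6° = 1.73×10^6 m/s is bent by the field.
r = m v⊥ /(qB) = (5.81×10^-26)(1.73×10^6) / [(1×1.60×10^-19)(3.82×10^-3)] = 164 m.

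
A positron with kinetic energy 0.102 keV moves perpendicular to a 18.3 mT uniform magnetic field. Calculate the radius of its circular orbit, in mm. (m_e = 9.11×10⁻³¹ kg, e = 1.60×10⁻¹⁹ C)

r ≈ 1.86 mm

Convert the energy: K = 0.102 keV = 1.63×10^-17 J.
v = √(2K/m) = √(2·1.63×10^-17/9.11×10^-31) = 5.99×10^6 m/s.
r = mv/(qB) = (9.11×10^-31)(5.99×10^6) / [(1×1.60×10^-19)(0.0183)] = 1.86×10^-3 m.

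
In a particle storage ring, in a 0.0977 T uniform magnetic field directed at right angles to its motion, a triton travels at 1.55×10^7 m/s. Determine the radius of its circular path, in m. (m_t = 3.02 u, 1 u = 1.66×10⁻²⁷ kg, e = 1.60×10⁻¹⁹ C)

r ≈ 4.97 m

The magnetic force provides the centripetal force: qvB = mv²/r, so r = mv/(qB).
r = (5.01×10^-27 kg)(1.55×10^7 m/s) / [(1×1.60×10^-19 C)(0.0977 T)] = 4.97 m.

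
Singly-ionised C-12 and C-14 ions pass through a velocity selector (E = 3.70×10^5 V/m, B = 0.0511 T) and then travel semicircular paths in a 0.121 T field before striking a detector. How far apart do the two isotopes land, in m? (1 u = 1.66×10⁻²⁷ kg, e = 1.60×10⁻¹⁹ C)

Both emerge at v = E/B₁ = 7.24×10^6 m/s.
r = mv/(qB₂), so r₁ = 7.45 m and r₂ = 8.69 m, giving Δr = 1.24 m.
After a semicircle each ion lands a diameter 2r from the entry slit, so the separation is 2Δr = 2.48 m.

Δd ≈ 2.48 m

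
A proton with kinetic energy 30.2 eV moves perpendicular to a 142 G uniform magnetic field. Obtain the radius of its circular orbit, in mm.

r ≈ 55.9 mm

Convert the energy: K = 30.2 eV = 4.83×10^-18 J.
v = √(2K/m) = √(2·4.83×10^-18/1.67×10^-27) = 7.61×10^4 m/s.
r = mv/(qB) = (1.67×10^-27)(7.61×10^4) / [(1×1.60×10^-19)(0.0142)] = 0.0559 m.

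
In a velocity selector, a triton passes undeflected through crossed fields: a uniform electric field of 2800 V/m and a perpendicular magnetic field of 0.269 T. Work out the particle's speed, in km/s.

v ≈ 10.4 km/s

For zero net force, qE = qvB, so v = E/B.
v = (2800) / (0.269) = 1.04×10^4 m/s.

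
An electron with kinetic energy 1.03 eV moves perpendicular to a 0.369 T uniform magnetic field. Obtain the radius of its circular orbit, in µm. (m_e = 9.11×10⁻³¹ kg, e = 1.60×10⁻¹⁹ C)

r ≈ 9.28 µm

Convert the energy: K = 1.03 eV = 1.65×10^-19 J.
v = √(2K/m) = √(2·1.65×10^-19/9.11×10^-31) = 6.01×10^5 m/s.
r = mv/(qB) = (9.11×10^-31)(6.01×10^5) / [(1×1.60×10^-19)(0.369)] = 9.28×10^-6 m.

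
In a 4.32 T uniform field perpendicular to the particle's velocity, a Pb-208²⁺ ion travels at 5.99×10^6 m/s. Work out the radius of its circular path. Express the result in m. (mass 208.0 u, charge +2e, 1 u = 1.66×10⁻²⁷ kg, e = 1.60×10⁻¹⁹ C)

r ≈ 1.50 m

The magnetic force provides the centripetal force: qvB = mv²/r, so r = mv/(qB).
r = (3.45×10^-25 kg)(5.99×10^6 m/s) / [(2×1.60×10^-19 C)(4.32 T)] = 1.50 m.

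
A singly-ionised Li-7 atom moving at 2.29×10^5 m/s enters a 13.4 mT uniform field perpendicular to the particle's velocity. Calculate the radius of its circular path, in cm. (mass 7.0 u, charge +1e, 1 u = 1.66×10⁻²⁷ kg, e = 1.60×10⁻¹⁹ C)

r ≈ 124 cm

The magnetic force provides the centripetal force: qvB = mv²/r, so r = mv/(qB).
r = (1.16×10^-26 kg)(2.29×10^5 m/s) / [(1×1.60×10^-19 C)(0.0134 T)] = 1.24 m.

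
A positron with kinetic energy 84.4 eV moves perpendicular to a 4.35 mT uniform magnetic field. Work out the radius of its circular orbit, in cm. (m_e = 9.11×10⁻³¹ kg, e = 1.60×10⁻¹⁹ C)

Convert the energy: K = 84.4 eV = 1.35×10^-17 J.
v = √(2K/m) = √(2·1.35×10^-17/9.11×10^-31) = 5.44×10^6 m/s.
r = mv/(qB) = (9.11×10^-31)(5.44×10^6) / [(1×1.60×10^-19)(4.35×10^-3)] = 7.13×10^-3 m.

r ≈ 0.713 cm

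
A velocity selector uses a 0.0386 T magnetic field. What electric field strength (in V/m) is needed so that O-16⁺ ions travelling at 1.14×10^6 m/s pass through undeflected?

E ≈ 4.40×10^4 V/m

qE = qvB ⇒ E = vB = (1.14×10^6)(0.0386) = 4.40×10^4 V/m.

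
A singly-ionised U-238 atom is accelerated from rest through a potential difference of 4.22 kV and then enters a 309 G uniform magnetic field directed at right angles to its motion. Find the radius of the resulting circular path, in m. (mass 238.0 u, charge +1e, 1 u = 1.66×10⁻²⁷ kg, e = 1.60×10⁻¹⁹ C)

The kinetic energy gained is K = qV = (1×1.60×10^-19)(4220) = 6.75×10^-16 J.
v = √(2K/m) = 5.85×10^4 m/s.
r = mv/(qB) = (3.95×10^-25)(5.85×10^4) / [(1×1.60×10^-19)(0.0309)] = 4.67 m.

r ≈ 4.67 m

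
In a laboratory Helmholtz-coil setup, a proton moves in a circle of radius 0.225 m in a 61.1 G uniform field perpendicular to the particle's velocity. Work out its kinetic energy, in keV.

K ≈ 0.0905 keV

v = qBr/m = (1×1.60×10^-19)(6.11×10^-3)(0.225) / (1.67×10^-27) = 1.32×10^5 m/s.
K = ½mv² = 0.5·(1.67×10^-27)·(1.32×10^5)² = 1.45×10^-17 J = 0.0905 keV.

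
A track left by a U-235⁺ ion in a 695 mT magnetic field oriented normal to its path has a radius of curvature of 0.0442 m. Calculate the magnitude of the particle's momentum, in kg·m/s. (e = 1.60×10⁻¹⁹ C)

p ≈ 4.92×10^-21 kg·m/s

Since qvB = mv²/r, the momentum p = mv = qBr.
p = (1×1.60×10^-19)(0.695)(0.0442) = 4.92×10^-21 kg·m/s.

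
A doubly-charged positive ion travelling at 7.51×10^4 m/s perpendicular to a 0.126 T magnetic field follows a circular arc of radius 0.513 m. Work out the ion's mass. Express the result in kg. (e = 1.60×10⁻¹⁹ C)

m ≈ 2.75×10^-25 kg

qvB = mv²/r ⇒ m = qBr/v.
m = (2×1.60×10^-19)(0.126)(0.513) / (7.51×10^4) = 2.75×10^-25 kg.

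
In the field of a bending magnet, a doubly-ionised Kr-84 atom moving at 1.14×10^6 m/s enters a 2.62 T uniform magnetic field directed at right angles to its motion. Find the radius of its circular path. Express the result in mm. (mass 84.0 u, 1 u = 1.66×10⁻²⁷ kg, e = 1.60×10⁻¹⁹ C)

r ≈ 190 mm

The magnetic force provides the centripetal force: qvB = mv²/r, so r = mv/(qB).
r = (1.39×10^-25 kg)(1.14×10^6 m/s) / [(2×1.60×10^-19 C)(2.62 T)] = 0.190 m.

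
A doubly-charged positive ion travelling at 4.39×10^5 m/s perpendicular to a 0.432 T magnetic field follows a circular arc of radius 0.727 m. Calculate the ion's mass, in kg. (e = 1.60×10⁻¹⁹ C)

qvB = mv²/r ⇒ m = qBr/v.
m = (2×1.60×10^-19)(0.432)(0.727) / (4.39×10^5) = 2.29×10^-25 kg.

m ≈ 2.29×10^-25 kg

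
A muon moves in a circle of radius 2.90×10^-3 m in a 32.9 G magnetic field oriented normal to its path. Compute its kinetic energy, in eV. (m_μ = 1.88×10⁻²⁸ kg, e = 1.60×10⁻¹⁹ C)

K ≈ 0.0387 eV

v = qBr/m = (1×1.60×10^-19)(3.29×10^-3)(2.90×10^-3) / (1.88×10^-28) = 8120 m/s.
K = ½mv² = 0.5·(1.88×10^-28)·(8120)² = 6.20×10^-21 J = 0.0387 eV.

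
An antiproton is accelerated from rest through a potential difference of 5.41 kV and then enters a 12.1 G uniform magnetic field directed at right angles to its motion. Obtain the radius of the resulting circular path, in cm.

r ≈ 878 cm

The kinetic energy gained is K = qV = (1×1.60×10^-19)(5410) = 8.66×10^-16 J.
v = √(2K/m) = 1.02×10^6 m/s.
r = mv/(qB) = (1.67×10^-27)(1.02×10^6) / [(1×1.60×10^-19)(1.21×10^-3)] = 8.78 m.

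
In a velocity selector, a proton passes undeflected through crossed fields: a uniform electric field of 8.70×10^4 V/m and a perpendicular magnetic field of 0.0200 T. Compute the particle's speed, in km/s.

For zero net force, qE = qvB, so v = E/B.
v = (8.70×10^4) / (0.0200) = 4.35×10^6 m/s.

v ≈ 4350 km/s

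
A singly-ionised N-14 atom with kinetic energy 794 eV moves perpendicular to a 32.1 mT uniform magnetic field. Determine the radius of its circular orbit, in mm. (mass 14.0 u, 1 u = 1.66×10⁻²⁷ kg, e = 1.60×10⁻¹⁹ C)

r ≈ 473 mm

Convert the energy: K = 794 eV = 1.27×10^-16 J.
v = √(2K/m) = √(2·1.27×10^-16/2.32×10^-26) = 1.05×10^5 m/s.
r = mv/(qB) = (2.32×10^-26)(1.05×10^5) / [(1×1.60×10^-19)(0.0321)] = 0.473 m.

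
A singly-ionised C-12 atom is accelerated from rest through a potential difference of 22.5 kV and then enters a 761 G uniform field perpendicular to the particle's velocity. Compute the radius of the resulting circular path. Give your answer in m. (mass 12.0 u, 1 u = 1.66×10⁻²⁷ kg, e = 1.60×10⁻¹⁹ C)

r ≈ 0.984 m

The kinetic energy gained is K = qV = (1×1.60×10^-19)(2.25×10^4) = 3.60×10^-15 J.
v = √(2K/m) = 6.01×10^5 m/s.
r = mv/(qB) = (1.99×10^-26)(6.01×10^5) / [(1×1.60×10^-19)(0.0761)] = 0.984 m.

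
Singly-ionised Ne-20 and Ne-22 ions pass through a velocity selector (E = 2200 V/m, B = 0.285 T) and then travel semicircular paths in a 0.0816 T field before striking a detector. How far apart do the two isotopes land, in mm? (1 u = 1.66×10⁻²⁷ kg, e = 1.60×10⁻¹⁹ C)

Both emerge at v = E/B₁ = 7720 m/s.
r = mv/(qB₂), so r₁ = 0.01963 m and r₂ = 0.02159 m, giving Δr = 1.96×10^-3 m.
After a semicircle each ion lands a diameter 2r from the entry slit, so the separation is 2Δr = 3.93×10^-3 m.

Δd ≈ 3.93 mm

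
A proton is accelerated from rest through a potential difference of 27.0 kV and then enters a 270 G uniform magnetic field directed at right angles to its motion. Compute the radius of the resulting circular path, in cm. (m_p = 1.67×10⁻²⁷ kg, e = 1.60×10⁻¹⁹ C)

The kinetic energy gained is K = qV = (1×1.60×10^-19)(2.70×10^4) = 4.32×10^-15 J.
v = √(2K/m) = 2.27×10^6 m/s.
r = mv/(qB) = (1.67×10^-27)(2.27×10^6) / [(1×1.60×10^-19)(0.0270)] = 0.879 m.

r ≈ 87.9 cm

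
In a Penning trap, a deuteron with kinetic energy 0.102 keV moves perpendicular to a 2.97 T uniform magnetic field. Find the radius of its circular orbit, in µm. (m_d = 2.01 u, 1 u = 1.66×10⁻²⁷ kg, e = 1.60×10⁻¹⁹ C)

Convert the energy: K = 0.102 keV = 1.63×10^-17 J.
v = √(2K/m) = √(2·1.63×10^-17/3.34×10^-27) = 9.89×10^4 m/s.
r = mv/(qB) = (3.34×10^-27)(9.89×10^4) / [(1×1.60×10^-19)(2.97)] = 6.94×10^-4 m.

r ≈ 694 µm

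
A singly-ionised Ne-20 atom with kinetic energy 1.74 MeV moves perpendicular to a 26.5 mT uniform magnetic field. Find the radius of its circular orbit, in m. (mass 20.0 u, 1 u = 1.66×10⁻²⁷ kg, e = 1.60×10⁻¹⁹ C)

r ≈ 32.1 m

Convert the energy: K = 1.74 MeV = 2.78×10^-13 J.
v = √(2K/m) = √(2·2.78×10^-13/3.32×10^-26) = 4.10×10^6 m/s.
r = mv/(qB) = (3.32×10^-26)(4.10×10^6) / [(1×1.60×10^-19)(0.0265)] = 32.1 m.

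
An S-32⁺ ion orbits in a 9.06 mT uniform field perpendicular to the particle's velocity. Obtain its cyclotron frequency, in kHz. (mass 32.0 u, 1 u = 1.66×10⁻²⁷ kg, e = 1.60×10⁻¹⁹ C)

f = qB/(2πm) = (1×1.60×10^-19)(9.06×10^-3) / [2π(5.31×10^-26)] = 4340 Hz.

f ≈ 4.34 kHz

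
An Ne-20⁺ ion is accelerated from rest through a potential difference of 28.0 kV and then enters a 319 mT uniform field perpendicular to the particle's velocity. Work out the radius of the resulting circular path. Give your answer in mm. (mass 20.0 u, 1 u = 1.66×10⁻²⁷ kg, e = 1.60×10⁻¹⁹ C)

r ≈ 338 mm

The kinetic energy gained is K = qV = (1×1.60×10^-19)(2.80×10^4) = 4.48×10^-15 J.
v = √(2K/m) = 5.19×10^5 m/s.
r = mv/(qB) = (3.32×10^-26)(5.19×10^5) / [(1×1.60×10^-19)(0.319)] = 0.338 m.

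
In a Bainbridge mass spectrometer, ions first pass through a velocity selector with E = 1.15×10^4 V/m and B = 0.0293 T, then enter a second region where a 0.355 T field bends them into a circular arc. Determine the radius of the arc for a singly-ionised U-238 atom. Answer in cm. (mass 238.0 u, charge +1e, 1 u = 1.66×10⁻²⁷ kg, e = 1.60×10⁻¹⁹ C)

r ≈ 273 cm

The selector passes v = E/B = 1.15×10^4/0.0293 = 3.92×10^5 m/s.
In the deflection region, r = mv/(qB₂) = (3.95×10^-25)(3.92×10^5) / [(1×1.60×10^-19)(0.355)] = 2.73 m.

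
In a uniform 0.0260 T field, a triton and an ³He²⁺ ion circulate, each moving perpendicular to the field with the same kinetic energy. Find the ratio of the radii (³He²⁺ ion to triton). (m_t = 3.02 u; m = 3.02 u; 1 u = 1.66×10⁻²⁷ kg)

ratio ≈ 0.500

r = √(2mK)/(qB) ⇒ at equal K, r ∝ √m/q.
r_{³He²⁺ ion}/r_{triton} = 0.500.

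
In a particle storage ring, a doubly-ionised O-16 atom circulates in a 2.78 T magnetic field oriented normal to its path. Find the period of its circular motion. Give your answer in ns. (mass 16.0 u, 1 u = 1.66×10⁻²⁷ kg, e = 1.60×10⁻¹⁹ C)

The cyclotron period is independent of speed: T = 2πm/(qB).
T = 2π(2.66×10^-26) / [(2×1.60×10^-19)(2.78)] = 1.88×10^-7 s.

T ≈ 188 ns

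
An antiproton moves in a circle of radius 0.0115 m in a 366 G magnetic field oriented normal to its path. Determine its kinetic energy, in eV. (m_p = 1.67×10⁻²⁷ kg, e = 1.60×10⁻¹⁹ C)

v = qBr/m = (1×1.60×10^-19)(0.0366)(0.0115) / (1.67×10^-27) = 4.03×10^4 m/s.
K = ½mv² = 0.5·(1.67×10^-27)·(4.03×10^4)² = 1.36×10^-18 J = 8.49 eV.

K ≈ 8.49 eV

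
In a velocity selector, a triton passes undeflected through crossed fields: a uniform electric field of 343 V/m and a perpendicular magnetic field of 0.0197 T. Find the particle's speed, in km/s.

For zero net force, qE = qvB, so v = E/B.
v = (343) / (0.0197) = 1.74×10^4 m/s.

v ≈ 17.4 km/s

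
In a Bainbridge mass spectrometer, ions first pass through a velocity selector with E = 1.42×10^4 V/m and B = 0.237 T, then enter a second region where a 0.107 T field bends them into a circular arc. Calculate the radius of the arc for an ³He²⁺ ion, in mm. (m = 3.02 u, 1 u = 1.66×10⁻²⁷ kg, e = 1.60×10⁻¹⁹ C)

The selector passes v = E/B = 1.42×10^4/0.237 = 5.99×10^4 m/s.
In the deflection region, r = mv/(qB₂) = (5.01×10^-27)(5.99×10^4) / [(2×1.60×10^-19)(0.107)] = 8.77×10^-3 m.

r ≈ 8.77 mm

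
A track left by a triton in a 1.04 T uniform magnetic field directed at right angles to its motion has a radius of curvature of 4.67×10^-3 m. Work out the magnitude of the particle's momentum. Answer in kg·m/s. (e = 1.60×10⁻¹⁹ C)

p ≈ 7.77×10^-22 kg·m/s

Since qvB = mv²/r, the momentum p = mv = qBr.
p = (1×1.60×10^-19)(1.04)(4.67×10^-3) = 7.77×10^-22 kg·m/s.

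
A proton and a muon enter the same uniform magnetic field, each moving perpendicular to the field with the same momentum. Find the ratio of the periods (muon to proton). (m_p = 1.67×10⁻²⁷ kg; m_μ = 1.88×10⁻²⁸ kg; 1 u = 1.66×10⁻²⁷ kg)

T = 2πm/(qB) is independent of speed, so T₂/T₁ = (m₂/q₂)/(m₁/q₁).
T_{muon}/T_{proton} = (1.88×10^-28/1e) / (1.67×10^-27/1e) = 0.113.

ratio ≈ 0.113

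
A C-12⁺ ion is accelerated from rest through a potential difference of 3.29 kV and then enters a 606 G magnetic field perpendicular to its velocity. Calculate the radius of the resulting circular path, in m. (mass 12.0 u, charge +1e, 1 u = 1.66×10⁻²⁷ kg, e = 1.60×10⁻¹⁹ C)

r ≈ 0.472 m

The kinetic energy gained is K = qV = (1×1.60×10^-19)(3290) = 5.26×10^-16 J.
v = √(2K/m) = 2.30×10^5 m/s.
r = mv/(qB) = (1.99×10^-26)(2.30×10^5) / [(1×1.60×10^-19)(0.0606)] = 0.472 m.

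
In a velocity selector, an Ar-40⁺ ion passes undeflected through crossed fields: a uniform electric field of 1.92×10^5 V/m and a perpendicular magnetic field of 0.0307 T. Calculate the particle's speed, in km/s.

v ≈ 6250 km/s

For zero net force, qE = qvB, so v = E/B.
v = (1.92×10^5) / (0.0307) = 6.25×10^6 m/s.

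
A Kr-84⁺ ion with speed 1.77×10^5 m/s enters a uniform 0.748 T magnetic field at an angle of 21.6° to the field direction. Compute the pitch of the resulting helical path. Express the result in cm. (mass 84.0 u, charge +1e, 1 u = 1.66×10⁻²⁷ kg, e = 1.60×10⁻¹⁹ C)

The velocity component along B is v∥ = v cos21.6° = 1.65×10^5 m/s.
The cyclotron period T = 2πm/(qB) = 7.32×10^-6 s is set by m, q, B alone.
Pitch = v∥·T = (1.65×10^5)(7.32×10^-6) = 1.20 m.

pitch ≈ 120 cm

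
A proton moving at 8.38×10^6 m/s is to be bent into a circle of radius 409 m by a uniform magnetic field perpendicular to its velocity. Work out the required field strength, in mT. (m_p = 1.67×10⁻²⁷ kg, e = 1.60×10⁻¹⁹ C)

qvB = mv²/r gives B = mv/(qr).
B = (1.67×10^-27)(8.38×10^6) / [(1×1.60×10^-19)(409)] = 2.14×10^-4 T.

B ≈ 0.214 mT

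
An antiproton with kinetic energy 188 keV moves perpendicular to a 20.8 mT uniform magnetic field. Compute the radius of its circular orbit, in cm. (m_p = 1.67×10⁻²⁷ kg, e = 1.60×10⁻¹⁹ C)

Convert the energy: K = 188 keV = 3.01×10^-14 J.
v = √(2K/m) = √(2·3.01×10^-14/1.67×10^-27) = 6.00×10^6 m/s.
r = mv/(qB) = (1.67×10^-27)(6.00×10^6) / [(1×1.60×10^-19)(0.0208)] = 3.01 m.

r ≈ 301 cm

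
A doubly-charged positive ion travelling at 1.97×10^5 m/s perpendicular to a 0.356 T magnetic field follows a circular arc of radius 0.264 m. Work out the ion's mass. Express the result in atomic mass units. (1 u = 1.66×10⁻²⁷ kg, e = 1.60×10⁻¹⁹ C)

qvB = mv²/r ⇒ m = qBr/v.
m = (2×1.60×10^-19)(0.356)(0.264) / (1.97×10^5) = 1.53×10^-25 kg = 92.0 u.

m ≈ 92.0 u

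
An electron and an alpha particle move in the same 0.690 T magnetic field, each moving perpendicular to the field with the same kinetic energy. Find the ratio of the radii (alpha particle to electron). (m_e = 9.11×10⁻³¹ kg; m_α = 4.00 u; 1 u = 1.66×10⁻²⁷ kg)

r = √(2mK)/(qB) ⇒ at equal K, r ∝ √m/q.
r_{alpha particle}/r_{electron} = 42.7.

ratio ≈ 42.7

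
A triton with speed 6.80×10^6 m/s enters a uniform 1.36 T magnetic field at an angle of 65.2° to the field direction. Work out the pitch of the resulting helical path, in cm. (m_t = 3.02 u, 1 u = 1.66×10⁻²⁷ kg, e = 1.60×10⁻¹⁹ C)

pitch ≈ 41.3 cm

The velocity component along B is v∥ = v cos65.2° = 2.85×10^6 m/s.
The cyclotron period T = 2πm/(qB) = 1.45×10^-7 s is set by m, q, B alone.
Pitch = v∥·T = (2.85×10^6)(1.45×10^-7) = 0.413 m.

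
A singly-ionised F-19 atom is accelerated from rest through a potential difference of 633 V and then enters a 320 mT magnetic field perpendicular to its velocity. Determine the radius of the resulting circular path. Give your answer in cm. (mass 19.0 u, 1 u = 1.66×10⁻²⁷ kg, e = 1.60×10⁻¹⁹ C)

r ≈ 4.94 cm

The kinetic energy gained is K = qV = (1×1.60×10^-19)(633) = 1.01×10^-16 J.
v = √(2K/m) = 8.01×10^4 m/s.
r = mv/(qB) = (3.15×10^-26)(8.01×10^4) / [(1×1.60×10^-19)(0.320)] = 0.0494 m.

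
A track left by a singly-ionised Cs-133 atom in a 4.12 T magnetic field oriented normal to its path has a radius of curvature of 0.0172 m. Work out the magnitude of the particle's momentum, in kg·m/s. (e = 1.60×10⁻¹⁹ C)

Since qvB = mv²/r, the momentum p = mv = qBr.
p = (1×1.60×10^-19)(4.12)(0.0172) = 1.13×10^-20 kg·m/s.

p ≈ 1.13×10^-20 kg·m/s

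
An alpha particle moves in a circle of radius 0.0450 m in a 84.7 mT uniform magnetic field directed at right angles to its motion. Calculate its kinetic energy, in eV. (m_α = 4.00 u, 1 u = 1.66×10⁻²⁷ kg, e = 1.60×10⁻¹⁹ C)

K ≈ 700 eV

v = qBr/m = (2×1.60×10^-19)(0.0847)(0.0450) / (6.64×10^-27) = 1.84×10^5 m/s.
K = ½mv² = 0.5·(6.64×10^-27)·(1.84×10^5)² = 1.12×10^-16 J = 700 eV.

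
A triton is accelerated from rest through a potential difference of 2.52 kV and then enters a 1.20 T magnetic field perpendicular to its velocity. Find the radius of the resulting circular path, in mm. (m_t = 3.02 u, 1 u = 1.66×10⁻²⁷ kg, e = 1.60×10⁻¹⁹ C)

r ≈ 10.5 mm

The kinetic energy gained is K = qV = (1×1.60×10^-19)(2520) = 4.03×10^-16 J.
v = √(2K/m) = 4.01×10^5 m/s.
r = mv/(qB) = (5.01×10^-27)(4.01×10^5) / [(1×1.60×10^-19)(1.20)] = 0.0105 m.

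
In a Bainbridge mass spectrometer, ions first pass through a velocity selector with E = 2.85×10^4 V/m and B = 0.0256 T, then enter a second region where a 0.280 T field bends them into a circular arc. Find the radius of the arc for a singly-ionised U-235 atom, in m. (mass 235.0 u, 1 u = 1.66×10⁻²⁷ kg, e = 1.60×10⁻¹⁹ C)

r ≈ 9.69 m

The selector passes v = E/B = 2.85×10^4/0.0256 = 1.11×10^6 m/s.
In the deflection region, r = mv/(qB₂) = (3.90×10^-25)(1.11×10^6) / [(1×1.60×10^-19)(0.280)] = 9.69 m.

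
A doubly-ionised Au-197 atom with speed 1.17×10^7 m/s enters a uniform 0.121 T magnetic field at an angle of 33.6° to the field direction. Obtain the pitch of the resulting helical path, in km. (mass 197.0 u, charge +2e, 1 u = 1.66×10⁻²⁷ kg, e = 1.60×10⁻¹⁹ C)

The velocity component along B is v∥ = v cos33.6° = 9.75×10^6 m/s.
The cyclotron period T = 2πm/(qB) = 5.31×10^-5 s is set by m, q, B alone.
Pitch = v∥·T = (9.75×10^6)(5.31×10^-5) = 517 m.

pitch ≈ 0.517 km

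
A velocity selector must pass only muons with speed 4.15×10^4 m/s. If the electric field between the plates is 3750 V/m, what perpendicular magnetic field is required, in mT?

qE = qvB ⇒ B = E/v = (3750) / (4.15×10^4) = 0.0904 T.

B ≈ 90.4 mT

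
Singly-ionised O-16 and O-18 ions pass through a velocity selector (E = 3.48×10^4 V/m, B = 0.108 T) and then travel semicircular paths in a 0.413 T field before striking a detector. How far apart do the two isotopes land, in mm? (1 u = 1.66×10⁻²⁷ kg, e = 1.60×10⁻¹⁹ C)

Both emerge at v = E/B₁ = 3.22×10^5 m/s.
r = mv/(qB₂), so r₁ = 0.1295 m and r₂ = 0.1457 m, giving Δr = 0.0162 m.
After a semicircle each ion lands a diameter 2r from the entry slit, so the separation is 2Δr = 0.0324 m.

Δd ≈ 32.4 mm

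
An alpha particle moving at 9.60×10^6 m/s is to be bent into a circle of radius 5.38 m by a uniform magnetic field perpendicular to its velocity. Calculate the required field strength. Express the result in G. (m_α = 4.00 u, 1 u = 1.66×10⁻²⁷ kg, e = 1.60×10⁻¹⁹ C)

B ≈ 370 G

qvB = mv²/r gives B = mv/(qr).
B = (6.64×10^-27)(9.60×10^6) / [(2×1.60×10^-19)(5.38)] = 0.0370 T.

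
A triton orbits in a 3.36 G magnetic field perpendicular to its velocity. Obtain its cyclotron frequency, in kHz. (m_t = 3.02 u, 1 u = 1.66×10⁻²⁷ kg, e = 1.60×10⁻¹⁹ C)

f = qB/(2πm) = (1×1.60×10^-19)(3.36×10^-4) / [2π(5.01×10^-27)] = 1710 Hz.

f ≈ 1.71 kHz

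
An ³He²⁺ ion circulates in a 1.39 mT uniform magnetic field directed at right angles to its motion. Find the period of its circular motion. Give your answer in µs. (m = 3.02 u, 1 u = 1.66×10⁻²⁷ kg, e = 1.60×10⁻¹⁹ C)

The cyclotron period is independent of speed: T = 2πm/(qB).
T = 2π(5.01×10^-27) / [(2×1.60×10^-19)(1.39×10^-3)] = 7.08×10^-5 s.

T ≈ 70.8 µs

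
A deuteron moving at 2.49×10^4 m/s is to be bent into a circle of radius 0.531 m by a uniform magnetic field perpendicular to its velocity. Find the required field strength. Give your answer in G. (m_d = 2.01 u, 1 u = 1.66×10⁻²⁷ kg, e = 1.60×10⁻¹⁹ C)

qvB = mv²/r gives B = mv/(qr).
B = (3.34×10^-27)(2.49×10^4) / [(1×1.60×10^-19)(0.531)] = 9.78×10^-4 T.

B ≈ 9.78 G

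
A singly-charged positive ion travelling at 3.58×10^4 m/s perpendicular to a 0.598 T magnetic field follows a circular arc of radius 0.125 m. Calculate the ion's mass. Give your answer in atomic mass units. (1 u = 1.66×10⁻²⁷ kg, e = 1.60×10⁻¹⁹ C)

m ≈ 201 u

qvB = mv²/r ⇒ m = qBr/v.
m = (1×1.60×10^-19)(0.598)(0.125) / (3.58×10^4) = 3.34×10^-25 kg = 201 u.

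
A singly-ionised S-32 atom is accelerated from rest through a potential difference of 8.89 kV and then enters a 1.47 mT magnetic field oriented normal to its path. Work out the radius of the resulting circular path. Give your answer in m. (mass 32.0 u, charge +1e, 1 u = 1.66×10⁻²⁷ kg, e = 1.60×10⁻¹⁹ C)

The kinetic energy gained is K = qV = (1×1.60×10^-19)(8890) = 1.42×10^-15 J.
v = √(2K/m) = 2.31×10^5 m/s.
r = mv/(qB) = (5.31×10^-26)(2.31×10^5) / [(1×1.60×10^-19)(1.47×10^-3)] = 52.3 m.

r ≈ 52.3 m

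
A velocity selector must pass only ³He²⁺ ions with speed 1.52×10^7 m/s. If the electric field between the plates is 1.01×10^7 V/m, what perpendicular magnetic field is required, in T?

qE = qvB ⇒ B = E/v = (1.01×10^7) / (1.52×10^7) = 0.664 T.

B ≈ 0.664 T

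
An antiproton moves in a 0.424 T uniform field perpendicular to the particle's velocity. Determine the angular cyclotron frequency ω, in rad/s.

ω = qB/m = (1×1.60×10^-19)(0.424) / (1.67×10^-27) = 4.06×10^7 rad/s.

ω ≈ 4.06×10^7 rad/s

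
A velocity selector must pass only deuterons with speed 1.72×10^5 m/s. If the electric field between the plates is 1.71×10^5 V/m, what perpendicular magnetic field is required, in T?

qE = qvB ⇒ B = E/v = (1.71×10^5) / (1.72×10^5) = 0.994 T.

B ≈ 0.994 T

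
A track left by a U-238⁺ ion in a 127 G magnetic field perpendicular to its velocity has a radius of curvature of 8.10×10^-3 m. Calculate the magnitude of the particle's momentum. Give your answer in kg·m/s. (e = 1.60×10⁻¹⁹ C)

p ≈ 1.65×10^-23 kg·m/s

Since qvB = mv²/r, the momentum p = mv = qBr.
p = (1×1.60×10^-19)(0.0127)(8.10×10^-3) = 1.65×10^-23 kg·m/s.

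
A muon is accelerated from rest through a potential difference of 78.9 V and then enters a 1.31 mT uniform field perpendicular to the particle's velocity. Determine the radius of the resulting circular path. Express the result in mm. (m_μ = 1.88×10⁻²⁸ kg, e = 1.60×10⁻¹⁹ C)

The kinetic energy gained is K = qV = (1×1.60×10^-19)(78.9) = 1.26×10^-17 J.
v = √(2K/m) = 3.66×10^5 m/s.
r = mv/(qB) = (1.88×10^-28)(3.66×10^5) / [(1×1.60×10^-19)(1.31×10^-3)] = 0.329 m.

r ≈ 329 mm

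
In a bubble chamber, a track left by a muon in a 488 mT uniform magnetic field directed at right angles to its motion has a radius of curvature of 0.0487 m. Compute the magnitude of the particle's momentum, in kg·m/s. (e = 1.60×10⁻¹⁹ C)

p ≈ 3.80×10^-21 kg·m/s

Since qvB = mv²/r, the momentum p = mv = qBr.
p = (1×1.60×10^-19)(0.488)(0.0487) = 3.80×10^-21 kg·m/s.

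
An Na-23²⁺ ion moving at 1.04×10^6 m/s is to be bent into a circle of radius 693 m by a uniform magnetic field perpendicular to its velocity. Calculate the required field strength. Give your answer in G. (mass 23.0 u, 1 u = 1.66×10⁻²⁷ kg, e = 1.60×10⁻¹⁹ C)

qvB = mv²/r gives B = mv/(qr).
B = (3.82×10^-26)(1.04×10^6) / [(2×1.60×10^-19)(693)] = 1.79×10^-4 T.

B ≈ 1.79 G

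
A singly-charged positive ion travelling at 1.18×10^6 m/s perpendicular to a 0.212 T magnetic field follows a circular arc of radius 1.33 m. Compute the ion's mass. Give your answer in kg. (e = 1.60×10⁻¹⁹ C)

qvB = mv²/r ⇒ m = qBr/v.
m = (1×1.60×10^-19)(0.212)(1.33) / (1.18×10^6) = 3.82×10^-26 kg.

m ≈ 3.82×10^-26 kg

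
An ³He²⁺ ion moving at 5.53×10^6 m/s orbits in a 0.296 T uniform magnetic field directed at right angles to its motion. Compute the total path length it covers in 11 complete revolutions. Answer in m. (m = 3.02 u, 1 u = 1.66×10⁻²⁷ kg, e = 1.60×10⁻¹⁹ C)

r = mv/(qB) = 0.293 m, so one revolution covers 2πr = 1.84 m.
In 11 revolutions: L = 11·2πr = 20.2 m.

L ≈ 20.2 m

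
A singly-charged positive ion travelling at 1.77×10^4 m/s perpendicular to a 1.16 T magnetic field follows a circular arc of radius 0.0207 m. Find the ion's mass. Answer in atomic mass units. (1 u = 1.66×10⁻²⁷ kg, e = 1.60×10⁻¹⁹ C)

qvB = mv²/r ⇒ m = qBr/v.
m = (1×1.60×10^-19)(1.16)(0.0207) / (1.77×10^4) = 2.17×10^-25 kg = 131 u.

m ≈ 131 u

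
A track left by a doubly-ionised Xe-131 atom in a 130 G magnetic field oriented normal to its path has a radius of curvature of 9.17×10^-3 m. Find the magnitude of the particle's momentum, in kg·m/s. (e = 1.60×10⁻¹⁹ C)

Since qvB = mv²/r, the momentum p = mv = qBr.
p = (2×1.60×10^-19)(0.0130)(9.17×10^-3) = 3.81×10^-23 kg·m/s.

p ≈ 3.81×10^-23 kg·m/s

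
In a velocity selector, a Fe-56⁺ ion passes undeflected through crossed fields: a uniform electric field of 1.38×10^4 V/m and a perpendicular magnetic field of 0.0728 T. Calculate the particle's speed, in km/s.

For zero net force, qE = qvB, so v = E/B.
v = (1.38×10^4) / (0.0728) = 1.90×10^5 m/s.

v ≈ 190 km/s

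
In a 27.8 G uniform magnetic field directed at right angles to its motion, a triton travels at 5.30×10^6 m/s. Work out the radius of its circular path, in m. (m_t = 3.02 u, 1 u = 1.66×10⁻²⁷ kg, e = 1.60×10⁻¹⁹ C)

The magnetic force provides the centripetal force: qvB = mv²/r, so r = mv/(qB).
r = (5.01×10^-27 kg)(5.30×10^6 m/s) / [(1×1.60×10^-19 C)(2.78×10^-3 T)] = 59.7 m.

r ≈ 59.7 m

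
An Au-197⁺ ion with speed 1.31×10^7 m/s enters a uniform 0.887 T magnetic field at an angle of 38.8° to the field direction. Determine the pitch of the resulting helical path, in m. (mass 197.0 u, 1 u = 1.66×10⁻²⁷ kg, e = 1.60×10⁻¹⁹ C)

The velocity component along B is v∥ = v cos38.8° = 1.02×10^7 m/s.
The cyclotron period T = 2πm/(qB) = 1.45×10^-5 s is set by m, q, B alone.
Pitch = v∥·T = (1.02×10^7)(1.45×10^-5) = 148 m.

pitch ≈ 148 m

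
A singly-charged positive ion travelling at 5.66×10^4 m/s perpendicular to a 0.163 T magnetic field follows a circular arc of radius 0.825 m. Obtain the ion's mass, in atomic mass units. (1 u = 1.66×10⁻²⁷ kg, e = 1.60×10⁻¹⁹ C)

m ≈ 229 u

qvB = mv²/r ⇒ m = qBr/v.
m = (1×1.60×10^-19)(0.163)(0.825) / (5.66×10^4) = 3.80×10^-25 kg = 229 u.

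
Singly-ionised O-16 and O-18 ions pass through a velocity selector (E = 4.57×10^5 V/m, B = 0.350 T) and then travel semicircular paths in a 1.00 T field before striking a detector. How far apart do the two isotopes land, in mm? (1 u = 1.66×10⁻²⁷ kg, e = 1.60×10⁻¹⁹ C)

Δd ≈ 54.2 mm

Both emerge at v = E/B₁ = 1.31×10^6 m/s.
r = mv/(qB₂), so r₁ = 0.2167 m and r₂ = 0.2438 m, giving Δr = 0.0271 m.
After a semicircle each ion lands a diameter 2r from the entry slit, so the separation is 2Δr = 0.0542 m.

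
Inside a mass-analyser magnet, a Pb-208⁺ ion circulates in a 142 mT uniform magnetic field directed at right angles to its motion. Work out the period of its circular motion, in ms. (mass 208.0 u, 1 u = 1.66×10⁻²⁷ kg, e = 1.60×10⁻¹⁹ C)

The cyclotron period is independent of speed: T = 2πm/(qB).
T = 2π(3.45×10^-25) / [(1×1.60×10^-19)(0.142)] = 9.55×10^-5 s.

T ≈ 0.0955 ms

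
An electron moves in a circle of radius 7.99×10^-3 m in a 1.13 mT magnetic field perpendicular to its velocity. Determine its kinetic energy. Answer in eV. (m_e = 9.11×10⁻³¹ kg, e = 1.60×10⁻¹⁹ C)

v = qBr/m = (1×1.60×10^-19)(1.13×10^-3)(7.99×10^-3) / (9.11×10^-31) = 1.59×10^6 m/s.
K = ½mv² = 0.5·(9.11×10^-31)·(1.59×10^6)² = 1.15×10^-18 J = 7.16 eV.

K ≈ 7.16 eV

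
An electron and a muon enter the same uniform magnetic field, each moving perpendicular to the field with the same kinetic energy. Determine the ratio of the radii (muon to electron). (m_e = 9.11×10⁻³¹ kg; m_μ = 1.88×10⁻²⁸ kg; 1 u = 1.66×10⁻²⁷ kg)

r = √(2mK)/(qB) ⇒ at equal K, r ∝ √m/q.
r_{muon}/r_{electron} = 14.4.

ratio ≈ 14.4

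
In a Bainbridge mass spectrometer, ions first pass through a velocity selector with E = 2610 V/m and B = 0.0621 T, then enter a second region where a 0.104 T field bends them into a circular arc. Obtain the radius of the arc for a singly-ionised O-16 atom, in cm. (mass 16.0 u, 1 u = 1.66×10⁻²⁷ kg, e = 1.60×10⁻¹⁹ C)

The selector passes v = E/B = 2610/0.0621 = 4.20×10^4 m/s.
In the deflection region, r = mv/(qB₂) = (2.66×10^-26)(4.20×10^4) / [(1×1.60×10^-19)(0.104)] = 0.0671 m.

r ≈ 6.71 cm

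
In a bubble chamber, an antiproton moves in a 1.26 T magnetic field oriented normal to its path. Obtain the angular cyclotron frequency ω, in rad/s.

ω = qB/m = (1×1.60×10^-19)(1.26) / (1.67×10^-27) = 1.21×10^8 rad/s.

ω ≈ 1.21×10^8 rad/s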